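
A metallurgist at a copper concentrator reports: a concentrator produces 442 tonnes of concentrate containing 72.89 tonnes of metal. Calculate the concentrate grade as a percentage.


Grade = (metal in concentrate / concentrate mass) * 100
= (72.89 / 442) * 100
= 0.1649095023 * 100
= 16.491%

16.491%


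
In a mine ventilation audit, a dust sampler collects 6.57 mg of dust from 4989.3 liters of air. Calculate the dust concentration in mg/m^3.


1.3168 mg/m^3

Convert liters to m^3: 1 m^3 = 1000 L
Concentration = mass / volume * 1000
= 6.57 / 4989.3 * 1000
= 0.00131681799 * 1000
= 1.3168 mg/m^3


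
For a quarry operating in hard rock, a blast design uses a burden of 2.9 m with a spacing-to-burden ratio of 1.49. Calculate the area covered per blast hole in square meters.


First, find the spacing:
Spacing = burden * ratio = 2.9 * 1.49
= 4.321 m
Then, calculate the area:
Area = burden * spacing = 2.9 * 4.321
= 12.5309 m^2

12.5309 m^2


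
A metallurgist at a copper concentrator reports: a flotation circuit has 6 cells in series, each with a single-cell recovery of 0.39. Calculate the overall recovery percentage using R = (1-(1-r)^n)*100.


Complement of single-cell recovery:
1 - r = 1 - 0.39 = 0.61
Raise to power n:
(1 - r)^6 = 0.61^6 = 0.05152037436
Overall recovery:
R = (1 - 0.05152037436) * 100
= 94.848%

94.848%


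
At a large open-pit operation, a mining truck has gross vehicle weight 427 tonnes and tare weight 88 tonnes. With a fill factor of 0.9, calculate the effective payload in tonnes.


Maximum payload = gross - tare
= 427 - 88 = 339 tonnes
Effective payload = max payload * fill factor
= 339 * 0.9
= 305.1 tonnes

305.1 tonnes


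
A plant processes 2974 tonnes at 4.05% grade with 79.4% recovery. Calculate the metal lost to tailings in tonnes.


24.8121 tonnes

Total metal in feed:
= 2974 * 4.05 / 100 = 120.447 tonnes
Metal recovered:
= 120.447 * 79.4 / 100 = 95.634918 tonnes
Metal lost to tailings:
= 120.447 - 95.634918
= 24.8121 tonnes


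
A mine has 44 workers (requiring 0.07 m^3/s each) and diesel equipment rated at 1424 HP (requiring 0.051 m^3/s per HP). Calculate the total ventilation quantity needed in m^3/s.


75.704 m^3/s

Airflow for workers:
Q_people = 44 * 0.07 = 3.08 m^3/s
Airflow for diesel equipment:
Q_diesel = 1424 * 0.051 = 72.624 m^3/s
Total ventilation:
Q_total = 3.08 + 72.624
= 75.704 m^3/s


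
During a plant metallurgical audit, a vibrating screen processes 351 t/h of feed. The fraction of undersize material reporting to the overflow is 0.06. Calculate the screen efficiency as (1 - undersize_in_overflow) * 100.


94.0%

Screen efficiency = (1 - fraction of undersize in overflow) * 100
= (1 - 0.06) * 100
= 0.94 * 100
= 94.0%


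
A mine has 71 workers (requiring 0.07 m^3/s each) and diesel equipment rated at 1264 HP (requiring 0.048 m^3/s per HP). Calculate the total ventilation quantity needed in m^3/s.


Airflow for workers:
Q_people = 71 * 0.07 = 4.97 m^3/s
Airflow for diesel equipment:
Q_diesel = 1264 * 0.048 = 60.672 m^3/s
Total ventilation:
Q_total = 4.97 + 60.672
= 65.642 m^3/s

65.642 m^3/s


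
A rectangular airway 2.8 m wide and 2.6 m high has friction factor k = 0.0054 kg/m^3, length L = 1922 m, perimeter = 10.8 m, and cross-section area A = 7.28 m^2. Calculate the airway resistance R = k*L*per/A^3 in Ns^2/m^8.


0.2905 Ns^2/m^8

Compute the numerator:
k * L * per = 0.0054 * 1922 * 10.8
= 112.09104
Compute the denominator:
A^3 = 7.28^3 = 385.828352
Resistance:
R = 112.09104 / 385.828352
= 0.2905 Ns^2/m^8


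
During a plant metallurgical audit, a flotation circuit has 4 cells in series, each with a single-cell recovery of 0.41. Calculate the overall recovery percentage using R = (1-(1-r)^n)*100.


Complement of single-cell recovery:
1 - r = 1 - 0.41 = 0.59
Raise to power n:
(1 - r)^4 = 0.59^4 = 0.12117361
Overall recovery:
R = (1 - 0.12117361) * 100
= 87.8826%

87.8826%


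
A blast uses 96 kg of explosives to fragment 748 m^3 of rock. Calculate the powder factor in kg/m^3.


0.1283 kg/m^3

Powder factor = explosive mass / rock volume
= 96 / 748
= 0.1283 kg/m^3


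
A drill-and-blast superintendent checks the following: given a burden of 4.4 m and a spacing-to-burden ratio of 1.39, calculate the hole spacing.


Spacing = burden * ratio
= 4.4 * 1.39
= 6.116 m

6.116 m


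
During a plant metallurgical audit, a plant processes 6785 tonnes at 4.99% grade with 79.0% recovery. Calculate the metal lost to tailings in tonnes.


71.1 tonnes

Total metal in feed:
= 6785 * 4.99 / 100 = 338.5715 tonnes
Metal recovered:
= 338.5715 * 79.0 / 100 = 267.471485 tonnes
Metal lost to tailings:
= 338.5715 - 267.471485
= 71.1 tonnes


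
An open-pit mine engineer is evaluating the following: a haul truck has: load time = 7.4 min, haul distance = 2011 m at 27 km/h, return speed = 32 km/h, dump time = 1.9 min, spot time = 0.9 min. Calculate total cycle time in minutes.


18.4395 min

Convert haul speed to m/min: 27 * 1000/60 = 450 m/min
Haul time = 2011 / 450 = 4.468888889 min
Convert return speed to m/min: 32 * 1000/60 = 533.3333333 m/min
Return time = 2011 / 533.3333333 = 3.770625 min
Total cycle time:
= 7.4 + 4.468888889 + 1.9 + 3.770625 + 0.9
= 18.4395 min


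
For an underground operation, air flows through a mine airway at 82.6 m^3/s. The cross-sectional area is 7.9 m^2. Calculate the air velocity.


10.4557 m/s

Velocity = flow rate / cross-sectional area
= 82.6 / 7.9
= 10.4557 m/s


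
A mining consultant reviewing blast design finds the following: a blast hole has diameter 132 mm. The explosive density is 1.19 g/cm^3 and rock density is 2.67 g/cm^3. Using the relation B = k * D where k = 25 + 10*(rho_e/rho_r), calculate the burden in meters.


First, compute k:
rho_e / rho_r = 1.19 / 2.67 = 0.4456928839
k = 25 + 10 * 0.4456928839 = 29.45692884
Then, compute burden:
B = k * D / 1000 = 29.45692884 * 132 / 1000
= 3888.314607 / 1000
= 3.8883 m

3.8883 m


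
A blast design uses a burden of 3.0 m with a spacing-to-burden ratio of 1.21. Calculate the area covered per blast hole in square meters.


First, find the spacing:
Spacing = burden * ratio = 3.0 * 1.21
= 3.63 m
Then, calculate the area:
Area = burden * spacing = 3.0 * 3.63
= 10.89 m^2

10.89 m^2


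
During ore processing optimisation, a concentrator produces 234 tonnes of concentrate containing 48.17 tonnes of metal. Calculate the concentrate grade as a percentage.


20.5855%

Grade = (metal in concentrate / concentrate mass) * 100
= (48.17 / 234) * 100
= 0.2058547009 * 100
= 20.5855%


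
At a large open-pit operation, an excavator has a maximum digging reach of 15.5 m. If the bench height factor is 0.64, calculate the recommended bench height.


9.92 m

Bench height = reach * factor
= 15.5 * 0.64
= 9.92 m


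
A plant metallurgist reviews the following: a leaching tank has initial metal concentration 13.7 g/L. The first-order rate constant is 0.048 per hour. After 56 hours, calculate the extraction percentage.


Compute the exponent:
-k * t = -0.048 * 56 = -2.688
Remaining concentration:
C = 13.7 * exp(-2.688)
= 13.7 * 0.0680168371
= 0.9318306683 g/L
Extracted = 13.7 - 0.9318306683 = 12.76816933 g/L
Extraction % = 12.76816933 / 13.7 * 100
= 93.1983%

93.1983%


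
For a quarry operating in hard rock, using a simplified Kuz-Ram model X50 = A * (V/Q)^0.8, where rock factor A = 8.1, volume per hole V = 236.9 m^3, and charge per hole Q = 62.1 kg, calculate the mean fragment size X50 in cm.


Compute V/Q:
V/Q = 236.9 / 62.1 = 3.814814815
Raise to the power 0.8:
(V/Q)^0.8 = 3.814814815^0.8 = 2.91862816
Multiply by A:
X50 = 8.1 * 2.91862816
= 23.6409 cm

23.6409 cm


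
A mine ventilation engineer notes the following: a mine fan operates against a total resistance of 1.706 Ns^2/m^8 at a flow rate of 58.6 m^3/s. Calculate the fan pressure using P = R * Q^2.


5858.3358 Pa

Compute Q^2:
Q^2 = 58.6^2 = 3433.96
Compute pressure:
P = R * Q^2 = 1.706 * 3433.96
= 5858.3358 Pa


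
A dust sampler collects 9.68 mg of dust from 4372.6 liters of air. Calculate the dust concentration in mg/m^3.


Convert liters to m^3: 1 m^3 = 1000 L
Concentration = mass / volume * 1000
= 9.68 / 4372.6 * 1000
= 0.002213785848 * 1000
= 2.2138 mg/m^3

2.2138 mg/m^3


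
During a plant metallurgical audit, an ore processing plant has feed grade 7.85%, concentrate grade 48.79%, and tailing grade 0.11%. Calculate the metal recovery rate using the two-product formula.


98.8215%

Using the two-product formula:
R = 100 * c * (f - t) / (f * (c - t))
Numerator = 100 * 48.79 * (7.85 - 0.11)
= 100 * 48.79 * 7.74
= 37763.46
Denominator = 7.85 * (48.79 - 0.11)
= 7.85 * 48.68
= 382.138
R = 37763.46 / 382.138
= 98.8215%


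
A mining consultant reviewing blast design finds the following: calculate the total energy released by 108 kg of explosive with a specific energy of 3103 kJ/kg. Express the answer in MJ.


Energy = mass * specific_energy / 1000
= 108 * 3103 / 1000
= 335124 / 1000
= 335.124 MJ

335.124 MJ


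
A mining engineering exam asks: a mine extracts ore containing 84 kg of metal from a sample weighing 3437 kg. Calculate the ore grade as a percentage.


2.444%

Ore grade = (metal mass / ore mass) * 100
= (84 / 3437) * 100
= 0.02443991853 * 100
= 2.444%


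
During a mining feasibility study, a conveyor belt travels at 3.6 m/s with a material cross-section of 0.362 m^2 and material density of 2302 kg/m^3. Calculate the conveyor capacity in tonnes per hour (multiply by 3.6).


10799.879 t/h

Volumetric flow = speed * area
= 3.6 * 0.362 = 1.3032 m^3/s
Mass flow = volumetric * density
= 1.3032 * 2302 = 2999.9664 kg/s
Convert to t/h: multiply by 3.6
Capacity = 2999.9664 * 3.6
= 10799.879 t/h


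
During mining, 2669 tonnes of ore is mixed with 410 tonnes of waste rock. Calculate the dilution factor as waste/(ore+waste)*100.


13.316%

Total material = ore + waste
= 2669 + 410 = 3079 tonnes
Dilution = waste / total * 100
= 410 / 3079 * 100
= 0.1331601169 * 100
= 13.316%


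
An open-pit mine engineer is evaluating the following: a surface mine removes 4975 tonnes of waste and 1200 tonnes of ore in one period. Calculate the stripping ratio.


4.1458

Stripping ratio = waste tonnage / ore tonnage
= 4975 / 1200
= 4.1458


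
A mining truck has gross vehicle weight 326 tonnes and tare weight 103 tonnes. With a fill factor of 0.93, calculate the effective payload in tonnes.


207.39 tonnes

Maximum payload = gross - tare
= 326 - 103 = 223 tonnes
Effective payload = max payload * fill factor
= 223 * 0.93
= 207.39 tonnes


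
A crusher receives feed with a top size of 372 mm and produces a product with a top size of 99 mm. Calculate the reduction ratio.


Reduction ratio = feed size / product size
= 372 / 99
= 3.7576

3.7576


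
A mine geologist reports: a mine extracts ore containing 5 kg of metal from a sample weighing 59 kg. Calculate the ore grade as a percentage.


8.4746%

Ore grade = (metal mass / ore mass) * 100
= (5 / 59) * 100
= 0.08474576271 * 100
= 8.4746%


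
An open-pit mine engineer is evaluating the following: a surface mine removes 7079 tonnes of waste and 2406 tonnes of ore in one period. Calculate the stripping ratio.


2.9422

Stripping ratio = waste tonnage / ore tonnage
= 7079 / 2406
= 2.9422


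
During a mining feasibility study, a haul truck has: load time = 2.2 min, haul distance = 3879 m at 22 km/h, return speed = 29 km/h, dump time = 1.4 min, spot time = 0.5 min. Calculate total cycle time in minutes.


Convert haul speed to m/min: 22 * 1000/60 = 366.6666667 m/min
Haul time = 3879 / 366.6666667 = 10.57909091 min
Convert return speed to m/min: 29 * 1000/60 = 483.3333333 m/min
Return time = 3879 / 483.3333333 = 8.025517241 min
Total cycle time:
= 2.2 + 10.57909091 + 1.4 + 8.025517241 + 0.5
= 22.7046 min

22.7046 min


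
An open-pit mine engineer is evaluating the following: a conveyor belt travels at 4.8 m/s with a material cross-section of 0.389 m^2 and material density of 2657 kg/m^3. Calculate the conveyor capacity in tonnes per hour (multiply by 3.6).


Volumetric flow = speed * area
= 4.8 * 0.389 = 1.8672 m^3/s
Mass flow = volumetric * density
= 1.8672 * 2657 = 4961.1504 kg/s
Convert to t/h: multiply by 3.6
Capacity = 4961.1504 * 3.6
= 17860.1414 t/h

17860.1414 t/h


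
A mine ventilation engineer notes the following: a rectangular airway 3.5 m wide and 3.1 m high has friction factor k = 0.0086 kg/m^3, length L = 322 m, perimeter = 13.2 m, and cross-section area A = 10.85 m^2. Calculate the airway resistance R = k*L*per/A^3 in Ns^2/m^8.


0.0286 Ns^2/m^8

Compute the numerator:
k * L * per = 0.0086 * 322 * 13.2
= 36.55344
Compute the denominator:
A^3 = 10.85^3 = 1277.289125
Resistance:
R = 36.55344 / 1277.289125
= 0.0286 Ns^2/m^8


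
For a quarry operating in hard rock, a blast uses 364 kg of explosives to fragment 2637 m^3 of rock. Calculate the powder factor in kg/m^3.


0.138 kg/m^3

Powder factor = explosive mass / rock volume
= 364 / 2637
= 0.138 kg/m^3


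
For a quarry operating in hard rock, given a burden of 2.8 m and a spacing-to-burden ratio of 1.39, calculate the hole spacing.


3.892 m

Spacing = burden * ratio
= 2.8 * 1.39
= 3.892 m


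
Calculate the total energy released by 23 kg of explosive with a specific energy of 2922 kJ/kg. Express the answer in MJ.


Energy = mass * specific_energy / 1000
= 23 * 2922 / 1000
= 67206 / 1000
= 67.206 MJ

67.206 MJ


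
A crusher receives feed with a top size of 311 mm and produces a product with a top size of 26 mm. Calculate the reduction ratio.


Reduction ratio = feed size / product size
= 311 / 26
= 11.9615

11.9615


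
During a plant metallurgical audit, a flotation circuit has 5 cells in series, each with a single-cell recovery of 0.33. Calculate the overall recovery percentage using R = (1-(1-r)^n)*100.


86.4987%

Complement of single-cell recovery:
1 - r = 1 - 0.33 = 0.67
Raise to power n:
(1 - r)^5 = 0.67^5 = 0.1350125107
Overall recovery:
R = (1 - 0.1350125107) * 100
= 86.4987%


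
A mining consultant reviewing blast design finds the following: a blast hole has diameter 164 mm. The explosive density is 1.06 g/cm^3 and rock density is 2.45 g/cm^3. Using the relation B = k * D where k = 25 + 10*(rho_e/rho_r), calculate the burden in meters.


First, compute k:
rho_e / rho_r = 1.06 / 2.45 = 0.4326530612
k = 25 + 10 * 0.4326530612 = 29.32653061
Then, compute burden:
B = k * D / 1000 = 29.32653061 * 164 / 1000
= 4809.55102 / 1000
= 4.8096 m

4.8096 m


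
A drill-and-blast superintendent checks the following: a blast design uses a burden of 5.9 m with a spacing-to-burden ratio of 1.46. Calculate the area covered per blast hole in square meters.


50.8226 m^2

First, find the spacing:
Spacing = burden * ratio = 5.9 * 1.46
= 8.614 m
Then, calculate the area:
Area = burden * spacing = 5.9 * 8.614
= 50.8226 m^2


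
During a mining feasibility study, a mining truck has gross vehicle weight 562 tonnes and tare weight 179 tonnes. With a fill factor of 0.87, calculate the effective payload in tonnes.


333.21 tonnes

Maximum payload = gross - tare
= 562 - 179 = 383 tonnes
Effective payload = max payload * fill factor
= 383 * 0.87
= 333.21 tonnes


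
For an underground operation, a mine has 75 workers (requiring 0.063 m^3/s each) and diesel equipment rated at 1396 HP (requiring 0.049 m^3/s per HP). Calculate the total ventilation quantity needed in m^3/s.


73.129 m^3/s

Airflow for workers:
Q_people = 75 * 0.063 = 4.725 m^3/s
Airflow for diesel equipment:
Q_diesel = 1396 * 0.049 = 68.404 m^3/s
Total ventilation:
Q_total = 4.725 + 68.404
= 73.129 m^3/s


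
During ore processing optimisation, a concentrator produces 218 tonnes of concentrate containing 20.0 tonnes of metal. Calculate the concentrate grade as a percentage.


Grade = (metal in concentrate / concentrate mass) * 100
= (20.0 / 218) * 100
= 0.09174311927 * 100
= 9.1743%

9.1743%


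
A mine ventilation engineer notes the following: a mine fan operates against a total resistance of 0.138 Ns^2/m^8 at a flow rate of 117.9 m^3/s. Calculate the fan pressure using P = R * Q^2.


1918.2566 Pa

Compute Q^2:
Q^2 = 117.9^2 = 13900.41
Compute pressure:
P = R * Q^2 = 0.138 * 13900.41
= 1918.2566 Pa


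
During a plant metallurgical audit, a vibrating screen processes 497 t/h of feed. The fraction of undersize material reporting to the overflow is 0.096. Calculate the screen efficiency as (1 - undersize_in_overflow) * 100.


Screen efficiency = (1 - fraction of undersize in overflow) * 100
= (1 - 0.096) * 100
= 0.904 * 100
= 90.4%

90.4%


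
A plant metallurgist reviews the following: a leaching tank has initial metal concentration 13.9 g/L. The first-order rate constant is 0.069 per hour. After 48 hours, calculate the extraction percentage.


96.3557%

Compute the exponent:
-k * t = -0.069 * 48 = -3.312
Remaining concentration:
C = 13.9 * exp(-3.312)
= 13.9 * 0.03644321439
= 0.50656068 g/L
Extracted = 13.9 - 0.50656068 = 13.39343932 g/L
Extraction % = 13.39343932 / 13.9 * 100
= 96.3557%


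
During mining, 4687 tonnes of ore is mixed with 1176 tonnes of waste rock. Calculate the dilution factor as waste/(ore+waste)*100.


Total material = ore + waste
= 4687 + 1176 = 5863 tonnes
Dilution = waste / total * 100
= 1176 / 5863 * 100
= 0.2005799079 * 100
= 20.058%

20.058%


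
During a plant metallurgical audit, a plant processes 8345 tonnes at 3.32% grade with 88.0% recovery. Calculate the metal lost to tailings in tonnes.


33.2465 tonnes

Total metal in feed:
= 8345 * 3.32 / 100 = 277.054 tonnes
Metal recovered:
= 277.054 * 88.0 / 100 = 243.80752 tonnes
Metal lost to tailings:
= 277.054 - 243.80752
= 33.2465 tonnes


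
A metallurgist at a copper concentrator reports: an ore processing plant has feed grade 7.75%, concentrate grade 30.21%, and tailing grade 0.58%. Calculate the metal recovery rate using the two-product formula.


94.3271%

Using the two-product formula:
R = 100 * c * (f - t) / (f * (c - t))
Numerator = 100 * 30.21 * (7.75 - 0.58)
= 100 * 30.21 * 7.17
= 21660.57
Denominator = 7.75 * (30.21 - 0.58)
= 7.75 * 29.63
= 229.6325
R = 21660.57 / 229.6325
= 94.3271%


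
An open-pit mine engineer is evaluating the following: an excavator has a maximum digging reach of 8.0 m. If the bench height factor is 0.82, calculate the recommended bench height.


6.56 m

Bench height = reach * factor
= 8.0 * 0.82
= 6.56 m


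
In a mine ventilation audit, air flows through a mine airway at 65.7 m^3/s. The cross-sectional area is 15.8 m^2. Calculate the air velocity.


Velocity = flow rate / cross-sectional area
= 65.7 / 15.8
= 4.1582 m/s

4.1582 m/s


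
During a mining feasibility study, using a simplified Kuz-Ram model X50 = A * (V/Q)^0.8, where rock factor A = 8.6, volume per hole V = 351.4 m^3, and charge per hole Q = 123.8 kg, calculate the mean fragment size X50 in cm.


Compute V/Q:
V/Q = 351.4 / 123.8 = 2.838449111
Raise to the power 0.8:
(V/Q)^0.8 = 2.838449111^0.8 = 2.303906712
Multiply by A:
X50 = 8.6 * 2.303906712
= 19.8136 cm

19.8136 cm


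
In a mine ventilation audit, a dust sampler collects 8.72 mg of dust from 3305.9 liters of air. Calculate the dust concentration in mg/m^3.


2.6377 mg/m^3

Convert liters to m^3: 1 m^3 = 1000 L
Concentration = mass / volume * 1000
= 8.72 / 3305.9 * 1000
= 0.00263770834 * 1000
= 2.6377 mg/m^3


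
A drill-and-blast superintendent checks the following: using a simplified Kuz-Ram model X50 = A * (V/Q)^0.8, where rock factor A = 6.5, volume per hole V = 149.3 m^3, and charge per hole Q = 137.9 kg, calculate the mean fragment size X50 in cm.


Compute V/Q:
V/Q = 149.3 / 137.9 = 1.0826686
Raise to the power 0.8:
(V/Q)^0.8 = 1.0826686^0.8 = 1.065605451
Multiply by A:
X50 = 6.5 * 1.065605451
= 6.9264 cm

6.9264 cm


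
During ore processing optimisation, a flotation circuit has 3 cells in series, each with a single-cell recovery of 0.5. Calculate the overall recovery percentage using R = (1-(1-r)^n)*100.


87.5%

Complement of single-cell recovery:
1 - r = 1 - 0.5 = 0.5
Raise to power n:
(1 - r)^3 = 0.5^3 = 0.125
Overall recovery:
R = (1 - 0.125) * 100
= 87.5%


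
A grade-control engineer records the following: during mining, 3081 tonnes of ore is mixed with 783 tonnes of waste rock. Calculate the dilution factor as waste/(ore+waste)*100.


Total material = ore + waste
= 3081 + 783 = 3864 tonnes
Dilution = waste / total * 100
= 783 / 3864 * 100
= 0.2026397516 * 100
= 20.264%

20.264%


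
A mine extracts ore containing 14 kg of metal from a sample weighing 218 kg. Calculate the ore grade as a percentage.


Ore grade = (metal mass / ore mass) * 100
= (14 / 218) * 100
= 0.06422018349 * 100
= 6.422%

6.422%


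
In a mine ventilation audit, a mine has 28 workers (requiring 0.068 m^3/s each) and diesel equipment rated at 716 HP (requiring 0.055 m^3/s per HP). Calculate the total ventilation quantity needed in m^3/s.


Airflow for workers:
Q_people = 28 * 0.068 = 1.904 m^3/s
Airflow for diesel equipment:
Q_diesel = 716 * 0.055 = 39.38 m^3/s
Total ventilation:
Q_total = 1.904 + 39.38
= 41.284 m^3/s

41.284 m^3/s


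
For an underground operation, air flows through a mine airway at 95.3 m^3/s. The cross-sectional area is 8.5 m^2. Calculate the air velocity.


Velocity = flow rate / cross-sectional area
= 95.3 / 8.5
= 11.2118 m/s

11.2118 m/s


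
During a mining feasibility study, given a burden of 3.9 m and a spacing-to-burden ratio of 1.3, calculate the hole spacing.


5.07 m

Spacing = burden * ratio
= 3.9 * 1.3
= 5.07 m


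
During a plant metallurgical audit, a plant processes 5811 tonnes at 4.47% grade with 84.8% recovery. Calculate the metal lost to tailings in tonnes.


39.4823 tonnes

Total metal in feed:
= 5811 * 4.47 / 100 = 259.7517 tonnes
Metal recovered:
= 259.7517 * 84.8 / 100 = 220.2694416 tonnes
Metal lost to tailings:
= 259.7517 - 220.2694416
= 39.4823 tonnes


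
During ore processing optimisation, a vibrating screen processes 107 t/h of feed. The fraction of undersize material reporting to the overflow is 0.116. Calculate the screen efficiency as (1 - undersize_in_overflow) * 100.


88.4%

Screen efficiency = (1 - fraction of undersize in overflow) * 100
= (1 - 0.116) * 100
= 0.884 * 100
= 88.4%


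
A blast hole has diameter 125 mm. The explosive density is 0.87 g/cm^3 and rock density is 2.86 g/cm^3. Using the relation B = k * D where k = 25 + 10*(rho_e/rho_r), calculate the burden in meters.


3.5052 m

First, compute k:
rho_e / rho_r = 0.87 / 2.86 = 0.3041958042
k = 25 + 10 * 0.3041958042 = 28.04195804
Then, compute burden:
B = k * D / 1000 = 28.04195804 * 125 / 1000
= 3505.244755 / 1000
= 3.5052 m


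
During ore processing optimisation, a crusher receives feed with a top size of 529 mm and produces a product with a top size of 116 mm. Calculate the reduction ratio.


Reduction ratio = feed size / product size
= 529 / 116
= 4.5603

4.5603


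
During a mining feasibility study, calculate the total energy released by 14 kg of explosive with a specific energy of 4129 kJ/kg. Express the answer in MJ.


57.806 MJ

Energy = mass * specific_energy / 1000
= 14 * 4129 / 1000
= 57806 / 1000
= 57.806 MJ


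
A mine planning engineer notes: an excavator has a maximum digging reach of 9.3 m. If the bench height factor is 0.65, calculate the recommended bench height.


6.045 m

Bench height = reach * factor
= 9.3 * 0.65
= 6.045 m


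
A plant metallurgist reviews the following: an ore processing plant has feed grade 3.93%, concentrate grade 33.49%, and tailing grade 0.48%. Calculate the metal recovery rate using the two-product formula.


Using the two-product formula:
R = 100 * c * (f - t) / (f * (c - t))
Numerator = 100 * 33.49 * (3.93 - 0.48)
= 100 * 33.49 * 3.45
= 11554.05
Denominator = 3.93 * (33.49 - 0.48)
= 3.93 * 33.01
= 129.7293
R = 11554.05 / 129.7293
= 89.0628%

89.0628%


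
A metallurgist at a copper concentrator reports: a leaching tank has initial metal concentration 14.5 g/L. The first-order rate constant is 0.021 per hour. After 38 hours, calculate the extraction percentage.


54.9771%

Compute the exponent:
-k * t = -0.021 * 38 = -0.798
Remaining concentration:
C = 14.5 * exp(-0.798)
= 14.5 * 0.4502285213
= 6.528313559 g/L
Extracted = 14.5 - 6.528313559 = 7.971686441 g/L
Extraction % = 7.971686441 / 14.5 * 100
= 54.9771%


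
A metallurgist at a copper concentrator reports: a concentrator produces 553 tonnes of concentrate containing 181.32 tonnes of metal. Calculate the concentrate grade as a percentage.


32.7884%

Grade = (metal in concentrate / concentrate mass) * 100
= (181.32 / 553) * 100
= 0.3278842676 * 100
= 32.7884%


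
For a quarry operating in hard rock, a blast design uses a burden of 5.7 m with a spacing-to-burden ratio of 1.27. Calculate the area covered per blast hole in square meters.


41.2623 m^2

First, find the spacing:
Spacing = burden * ratio = 5.7 * 1.27
= 7.239 m
Then, calculate the area:
Area = burden * spacing = 5.7 * 7.239
= 41.2623 m^2


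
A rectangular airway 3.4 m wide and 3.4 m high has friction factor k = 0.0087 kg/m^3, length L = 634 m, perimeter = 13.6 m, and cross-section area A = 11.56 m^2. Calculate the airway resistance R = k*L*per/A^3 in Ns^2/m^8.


0.0486 Ns^2/m^8

Compute the numerator:
k * L * per = 0.0087 * 634 * 13.6
= 75.01488
Compute the denominator:
A^3 = 11.56^3 = 1544.804416
Resistance:
R = 75.01488 / 1544.804416
= 0.0486 Ns^2/m^8


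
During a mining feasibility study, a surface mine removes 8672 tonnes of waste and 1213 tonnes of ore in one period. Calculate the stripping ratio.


Stripping ratio = waste tonnage / ore tonnage
= 8672 / 1213
= 7.1492

7.1492


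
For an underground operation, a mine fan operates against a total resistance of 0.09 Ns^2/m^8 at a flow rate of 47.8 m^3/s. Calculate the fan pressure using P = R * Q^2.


205.6356 Pa

Compute Q^2:
Q^2 = 47.8^2 = 2284.84
Compute pressure:
P = R * Q^2 = 0.09 * 2284.84
= 205.6356 Pa


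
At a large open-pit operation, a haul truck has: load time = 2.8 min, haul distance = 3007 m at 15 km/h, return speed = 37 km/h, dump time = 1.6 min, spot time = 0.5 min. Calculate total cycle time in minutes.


21.8042 min

Convert haul speed to m/min: 15 * 1000/60 = 250 m/min
Haul time = 3007 / 250 = 12.028 min
Convert return speed to m/min: 37 * 1000/60 = 616.6666667 m/min
Return time = 3007 / 616.6666667 = 4.876216216 min
Total cycle time:
= 2.8 + 12.028 + 1.6 + 4.876216216 + 0.5
= 21.8042 min


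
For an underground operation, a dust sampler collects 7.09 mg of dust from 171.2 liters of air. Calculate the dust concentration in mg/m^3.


41.4136 mg/m^3

Convert liters to m^3: 1 m^3 = 1000 L
Concentration = mass / volume * 1000
= 7.09 / 171.2 * 1000
= 0.0414135514 * 1000
= 41.4136 mg/m^3


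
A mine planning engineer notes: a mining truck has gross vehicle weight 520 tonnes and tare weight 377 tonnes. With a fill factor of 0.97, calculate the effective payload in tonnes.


Maximum payload = gross - tare
= 520 - 377 = 143 tonnes
Effective payload = max payload * fill factor
= 143 * 0.97
= 138.71 tonnes

138.71 tonnes


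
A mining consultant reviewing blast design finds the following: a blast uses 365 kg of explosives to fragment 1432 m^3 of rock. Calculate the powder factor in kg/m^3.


0.2549 kg/m^3

Powder factor = explosive mass / rock volume
= 365 / 1432
= 0.2549 kg/m^3


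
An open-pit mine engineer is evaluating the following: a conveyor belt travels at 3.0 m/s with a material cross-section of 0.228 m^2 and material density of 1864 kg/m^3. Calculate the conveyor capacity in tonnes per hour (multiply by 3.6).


Volumetric flow = speed * area
= 3.0 * 0.228 = 0.684 m^3/s
Mass flow = volumetric * density
= 0.684 * 1864 = 1274.976 kg/s
Convert to t/h: multiply by 3.6
Capacity = 1274.976 * 3.6
= 4589.9136 t/h

4589.9136 t/h


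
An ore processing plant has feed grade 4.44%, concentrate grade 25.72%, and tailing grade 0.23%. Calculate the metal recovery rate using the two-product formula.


Using the two-product formula:
R = 100 * c * (f - t) / (f * (c - t))
Numerator = 100 * 25.72 * (4.44 - 0.23)
= 100 * 25.72 * 4.21
= 10828.12
Denominator = 4.44 * (25.72 - 0.23)
= 4.44 * 25.49
= 113.1756
R = 10828.12 / 113.1756
= 95.6754%

95.6754%


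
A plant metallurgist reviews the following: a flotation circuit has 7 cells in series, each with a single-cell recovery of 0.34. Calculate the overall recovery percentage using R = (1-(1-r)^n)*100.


94.5448%

Complement of single-cell recovery:
1 - r = 1 - 0.34 = 0.66
Raise to power n:
(1 - r)^7 = 0.66^7 = 0.05455160701
Overall recovery:
R = (1 - 0.05455160701) * 100
= 94.5448%


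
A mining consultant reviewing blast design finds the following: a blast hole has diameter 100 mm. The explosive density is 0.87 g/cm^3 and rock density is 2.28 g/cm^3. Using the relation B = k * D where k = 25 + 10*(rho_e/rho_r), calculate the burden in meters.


2.8816 m

First, compute k:
rho_e / rho_r = 0.87 / 2.28 = 0.3815789474
k = 25 + 10 * 0.3815789474 = 28.81578947
Then, compute burden:
B = k * D / 1000 = 28.81578947 * 100 / 1000
= 2881.578947 / 1000
= 2.8816 m


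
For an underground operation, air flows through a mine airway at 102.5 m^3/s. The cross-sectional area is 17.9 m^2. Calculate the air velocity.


Velocity = flow rate / cross-sectional area
= 102.5 / 17.9
= 5.7263 m/s

5.7263 m/s


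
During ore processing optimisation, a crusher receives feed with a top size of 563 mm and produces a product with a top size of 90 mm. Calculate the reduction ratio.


Reduction ratio = feed size / product size
= 563 / 90
= 6.2556

6.2556


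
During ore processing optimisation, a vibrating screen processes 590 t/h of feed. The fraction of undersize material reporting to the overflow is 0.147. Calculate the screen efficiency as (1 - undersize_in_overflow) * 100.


85.3%

Screen efficiency = (1 - fraction of undersize in overflow) * 100
= (1 - 0.147) * 100
= 0.853 * 100
= 85.3%


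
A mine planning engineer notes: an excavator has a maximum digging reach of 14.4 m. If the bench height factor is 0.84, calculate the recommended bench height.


Bench height = reach * factor
= 14.4 * 0.84
= 12.096 m

12.096 m


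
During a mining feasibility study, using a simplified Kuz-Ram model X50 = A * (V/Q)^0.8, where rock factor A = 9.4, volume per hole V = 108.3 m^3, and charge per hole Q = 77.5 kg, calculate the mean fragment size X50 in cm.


Compute V/Q:
V/Q = 108.3 / 77.5 = 1.397419355
Raise to the power 0.8:
(V/Q)^0.8 = 1.397419355^0.8 = 1.306957313
Multiply by A:
X50 = 9.4 * 1.306957313
= 12.2854 cm

12.2854 cm


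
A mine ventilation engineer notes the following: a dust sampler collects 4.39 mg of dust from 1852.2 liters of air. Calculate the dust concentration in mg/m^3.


Convert liters to m^3: 1 m^3 = 1000 L
Concentration = mass / volume * 1000
= 4.39 / 1852.2 * 1000
= 0.002370154411 * 1000
= 2.3702 mg/m^3

2.3702 mg/m^3


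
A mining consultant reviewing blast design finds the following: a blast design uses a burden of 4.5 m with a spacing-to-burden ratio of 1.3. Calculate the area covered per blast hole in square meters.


First, find the spacing:
Spacing = burden * ratio = 4.5 * 1.3
= 5.85 m
Then, calculate the area:
Area = burden * spacing = 4.5 * 5.85
= 26.325 m^2

26.325 m^2


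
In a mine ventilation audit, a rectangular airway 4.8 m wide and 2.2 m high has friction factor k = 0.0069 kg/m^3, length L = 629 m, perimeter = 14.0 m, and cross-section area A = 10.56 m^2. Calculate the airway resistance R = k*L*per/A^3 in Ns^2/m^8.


0.0516 Ns^2/m^8

Compute the numerator:
k * L * per = 0.0069 * 629 * 14.0
= 60.7614
Compute the denominator:
A^3 = 10.56^3 = 1177.583616
Resistance:
R = 60.7614 / 1177.583616
= 0.0516 Ns^2/m^8


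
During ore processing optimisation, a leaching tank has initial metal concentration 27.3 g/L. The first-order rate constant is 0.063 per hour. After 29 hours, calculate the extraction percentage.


Compute the exponent:
-k * t = -0.063 * 29 = -1.827
Remaining concentration:
C = 27.3 * exp(-1.827)
= 27.3 * 0.1608955311
= 4.392447998 g/L
Extracted = 27.3 - 4.392447998 = 22.907552 g/L
Extraction % = 22.907552 / 27.3 * 100
= 83.9104%

83.9104%


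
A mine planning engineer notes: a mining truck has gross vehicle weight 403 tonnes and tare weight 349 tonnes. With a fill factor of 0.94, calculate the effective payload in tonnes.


50.76 tonnes

Maximum payload = gross - tare
= 403 - 349 = 54 tonnes
Effective payload = max payload * fill factor
= 54 * 0.94
= 50.76 tonnes


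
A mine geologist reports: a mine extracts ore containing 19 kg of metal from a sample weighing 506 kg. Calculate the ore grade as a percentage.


Ore grade = (metal mass / ore mass) * 100
= (19 / 506) * 100
= 0.03754940711 * 100
= 3.7549%

3.7549%


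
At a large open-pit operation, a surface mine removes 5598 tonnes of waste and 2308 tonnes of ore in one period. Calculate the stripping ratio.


Stripping ratio = waste tonnage / ore tonnage
= 5598 / 2308
= 2.4255

2.4255


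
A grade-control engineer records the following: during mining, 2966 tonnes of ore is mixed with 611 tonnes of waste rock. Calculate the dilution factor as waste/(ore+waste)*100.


17.0814%

Total material = ore + waste
= 2966 + 611 = 3577 tonnes
Dilution = waste / total * 100
= 611 / 3577 * 100
= 0.1708135309 * 100
= 17.0814%


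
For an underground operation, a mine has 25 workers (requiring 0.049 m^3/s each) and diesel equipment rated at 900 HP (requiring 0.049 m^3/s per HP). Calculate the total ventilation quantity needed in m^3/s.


Airflow for workers:
Q_people = 25 * 0.049 = 1.225 m^3/s
Airflow for diesel equipment:
Q_diesel = 900 * 0.049 = 44.1 m^3/s
Total ventilation:
Q_total = 1.225 + 44.1
= 45.325 m^3/s

45.325 m^3/s


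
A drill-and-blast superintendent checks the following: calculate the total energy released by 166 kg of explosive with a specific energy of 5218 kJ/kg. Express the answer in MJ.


866.188 MJ

Energy = mass * specific_energy / 1000
= 166 * 5218 / 1000
= 866188 / 1000
= 866.188 MJ


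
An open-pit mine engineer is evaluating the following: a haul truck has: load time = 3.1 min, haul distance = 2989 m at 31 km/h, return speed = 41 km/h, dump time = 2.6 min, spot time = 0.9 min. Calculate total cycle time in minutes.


Convert haul speed to m/min: 31 * 1000/60 = 516.6666667 m/min
Haul time = 2989 / 516.6666667 = 5.78516129 min
Convert return speed to m/min: 41 * 1000/60 = 683.3333333 m/min
Return time = 2989 / 683.3333333 = 4.374146341 min
Total cycle time:
= 3.1 + 5.78516129 + 2.6 + 4.374146341 + 0.9
= 16.7593 min

16.7593 min


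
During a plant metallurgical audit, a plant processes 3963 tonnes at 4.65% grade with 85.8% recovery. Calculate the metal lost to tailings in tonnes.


Total metal in feed:
= 3963 * 4.65 / 100 = 184.2795 tonnes
Metal recovered:
= 184.2795 * 85.8 / 100 = 158.111811 tonnes
Metal lost to tailings:
= 184.2795 - 158.111811
= 26.1677 tonnes

26.1677 tonnes


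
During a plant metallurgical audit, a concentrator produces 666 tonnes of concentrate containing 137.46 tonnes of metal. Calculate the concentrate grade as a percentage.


20.6396%

Grade = (metal in concentrate / concentrate mass) * 100
= (137.46 / 666) * 100
= 0.2063963964 * 100
= 20.6396%


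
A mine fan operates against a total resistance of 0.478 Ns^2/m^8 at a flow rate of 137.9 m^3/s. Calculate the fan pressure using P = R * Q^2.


Compute Q^2:
Q^2 = 137.9^2 = 19016.41
Compute pressure:
P = R * Q^2 = 0.478 * 19016.41
= 9089.844 Pa

9089.844 Pa


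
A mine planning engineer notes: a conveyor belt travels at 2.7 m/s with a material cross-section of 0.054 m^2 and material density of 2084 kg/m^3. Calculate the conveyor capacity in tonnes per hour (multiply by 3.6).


1093.8499 t/h

Volumetric flow = speed * area
= 2.7 * 0.054 = 0.1458 m^3/s
Mass flow = volumetric * density
= 0.1458 * 2084 = 303.8472 kg/s
Convert to t/h: multiply by 3.6
Capacity = 303.8472 * 3.6
= 1093.8499 t/h


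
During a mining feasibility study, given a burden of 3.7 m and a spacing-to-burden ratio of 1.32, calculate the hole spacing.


4.884 m

Spacing = burden * ratio
= 3.7 * 1.32
= 4.884 m


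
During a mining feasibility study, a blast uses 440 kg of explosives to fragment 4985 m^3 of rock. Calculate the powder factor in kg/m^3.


0.0883 kg/m^3

Powder factor = explosive mass / rock volume
= 440 / 4985
= 0.0883 kg/m^3


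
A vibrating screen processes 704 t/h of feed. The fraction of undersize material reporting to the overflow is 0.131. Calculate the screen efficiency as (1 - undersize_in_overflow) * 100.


Screen efficiency = (1 - fraction of undersize in overflow) * 100
= (1 - 0.131) * 100
= 0.869 * 100
= 86.9%

86.9%


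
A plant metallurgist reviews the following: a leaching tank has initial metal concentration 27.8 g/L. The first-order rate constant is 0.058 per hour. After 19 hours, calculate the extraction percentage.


66.7794%

Compute the exponent:
-k * t = -0.058 * 19 = -1.102
Remaining concentration:
C = 27.8 * exp(-1.102)
= 27.8 * 0.3322060068
= 9.23532699 g/L
Extracted = 27.8 - 9.23532699 = 18.56467301 g/L
Extraction % = 18.56467301 / 27.8 * 100
= 66.7794%


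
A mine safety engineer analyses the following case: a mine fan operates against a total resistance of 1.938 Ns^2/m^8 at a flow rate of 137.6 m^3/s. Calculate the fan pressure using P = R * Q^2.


36693.6269 Pa

Compute Q^2:
Q^2 = 137.6^2 = 18933.76
Compute pressure:
P = R * Q^2 = 1.938 * 18933.76
= 36693.6269 Pa


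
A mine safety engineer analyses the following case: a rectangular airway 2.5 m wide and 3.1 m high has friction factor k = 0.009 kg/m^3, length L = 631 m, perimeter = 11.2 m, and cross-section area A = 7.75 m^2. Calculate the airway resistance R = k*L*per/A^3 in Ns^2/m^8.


0.1366 Ns^2/m^8

Compute the numerator:
k * L * per = 0.009 * 631 * 11.2
= 63.6048
Compute the denominator:
A^3 = 7.75^3 = 465.484375
Resistance:
R = 63.6048 / 465.484375
= 0.1366 Ns^2/m^8


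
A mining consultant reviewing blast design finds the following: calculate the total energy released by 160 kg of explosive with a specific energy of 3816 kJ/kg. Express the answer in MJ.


Energy = mass * specific_energy / 1000
= 160 * 3816 / 1000
= 610560 / 1000
= 610.56 MJ

610.56 MJ


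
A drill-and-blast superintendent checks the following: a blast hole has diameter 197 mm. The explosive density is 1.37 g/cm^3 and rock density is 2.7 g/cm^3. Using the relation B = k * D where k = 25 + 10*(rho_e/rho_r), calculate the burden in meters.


5.9246 m

First, compute k:
rho_e / rho_r = 1.37 / 2.7 = 0.5074074074
k = 25 + 10 * 0.5074074074 = 30.07407407
Then, compute burden:
B = k * D / 1000 = 30.07407407 * 197 / 1000
= 5924.592593 / 1000
= 5.9246 m


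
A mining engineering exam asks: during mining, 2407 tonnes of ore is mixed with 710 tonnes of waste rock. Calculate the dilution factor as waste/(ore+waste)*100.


22.7783%

Total material = ore + waste
= 2407 + 710 = 3117 tonnes
Dilution = waste / total * 100
= 710 / 3117 * 100
= 0.2277831248 * 100
= 22.7783%


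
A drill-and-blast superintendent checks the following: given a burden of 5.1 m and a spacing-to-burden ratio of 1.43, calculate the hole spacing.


Spacing = burden * ratio
= 5.1 * 1.43
= 7.293 m

7.293 m


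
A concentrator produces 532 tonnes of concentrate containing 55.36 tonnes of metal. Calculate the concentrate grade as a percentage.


10.406%

Grade = (metal in concentrate / concentrate mass) * 100
= (55.36 / 532) * 100
= 0.1040601504 * 100
= 10.406%


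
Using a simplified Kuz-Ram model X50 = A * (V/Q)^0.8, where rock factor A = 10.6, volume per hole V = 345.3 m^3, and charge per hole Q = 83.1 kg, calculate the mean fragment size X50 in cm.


Compute V/Q:
V/Q = 345.3 / 83.1 = 4.155234657
Raise to the power 0.8:
(V/Q)^0.8 = 4.155234657^0.8 = 3.125190127
Multiply by A:
X50 = 10.6 * 3.125190127
= 33.127 cm

33.127 cm
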